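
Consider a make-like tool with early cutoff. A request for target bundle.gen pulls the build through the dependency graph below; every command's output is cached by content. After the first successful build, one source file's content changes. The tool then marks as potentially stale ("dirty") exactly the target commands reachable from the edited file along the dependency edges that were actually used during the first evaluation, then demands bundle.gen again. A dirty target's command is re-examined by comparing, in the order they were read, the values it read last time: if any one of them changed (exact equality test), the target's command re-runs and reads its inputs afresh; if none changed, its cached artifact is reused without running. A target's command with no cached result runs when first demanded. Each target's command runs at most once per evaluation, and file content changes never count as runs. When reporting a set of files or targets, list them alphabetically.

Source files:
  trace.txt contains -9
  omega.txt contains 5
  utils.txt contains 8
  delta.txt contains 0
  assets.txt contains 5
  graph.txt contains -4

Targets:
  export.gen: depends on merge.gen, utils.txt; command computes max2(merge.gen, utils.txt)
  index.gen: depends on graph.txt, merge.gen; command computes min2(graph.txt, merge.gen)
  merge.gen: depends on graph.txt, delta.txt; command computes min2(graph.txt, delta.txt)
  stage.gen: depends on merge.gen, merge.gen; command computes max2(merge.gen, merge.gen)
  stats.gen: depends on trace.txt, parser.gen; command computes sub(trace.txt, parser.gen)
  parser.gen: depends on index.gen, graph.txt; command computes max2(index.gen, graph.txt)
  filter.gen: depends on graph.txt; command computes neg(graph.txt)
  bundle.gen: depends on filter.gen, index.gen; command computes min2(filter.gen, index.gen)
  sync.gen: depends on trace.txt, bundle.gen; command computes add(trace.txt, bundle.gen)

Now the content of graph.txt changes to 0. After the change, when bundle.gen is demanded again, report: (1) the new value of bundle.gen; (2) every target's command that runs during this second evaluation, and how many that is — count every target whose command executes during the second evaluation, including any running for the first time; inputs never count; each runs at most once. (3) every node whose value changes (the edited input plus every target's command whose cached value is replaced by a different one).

First demand of the output computes:
  filter.gen = neg(-4) = 4
  merge.gen = min2(-4, 0) = -4
  index.gen = min2(-4, -4) = -4
  bundle.gen = min2(4, -4) = -4

After the edit, cleaning proceeds:
  filter.gen: a read changed (graph.txt -4->0) — executes, giving 0.
  merge.gen: a read changed (graph.txt -4->0) — executes, giving 0.
  index.gen: a read changed (graph.txt -4->0; merge.gen -4->0) — executes, giving 0.
  bundle.gen: a read changed (filter.gen 4->0; index.gen -4->0) — executes, giving 0.

Demanding bundle.gen again yields 0.
4 target commands run: bundle.gen, filter.gen, index.gen, merge.gen.
The nodes whose values change: bundle.gen, filter.gen, graph.txt, index.gen, merge.gen.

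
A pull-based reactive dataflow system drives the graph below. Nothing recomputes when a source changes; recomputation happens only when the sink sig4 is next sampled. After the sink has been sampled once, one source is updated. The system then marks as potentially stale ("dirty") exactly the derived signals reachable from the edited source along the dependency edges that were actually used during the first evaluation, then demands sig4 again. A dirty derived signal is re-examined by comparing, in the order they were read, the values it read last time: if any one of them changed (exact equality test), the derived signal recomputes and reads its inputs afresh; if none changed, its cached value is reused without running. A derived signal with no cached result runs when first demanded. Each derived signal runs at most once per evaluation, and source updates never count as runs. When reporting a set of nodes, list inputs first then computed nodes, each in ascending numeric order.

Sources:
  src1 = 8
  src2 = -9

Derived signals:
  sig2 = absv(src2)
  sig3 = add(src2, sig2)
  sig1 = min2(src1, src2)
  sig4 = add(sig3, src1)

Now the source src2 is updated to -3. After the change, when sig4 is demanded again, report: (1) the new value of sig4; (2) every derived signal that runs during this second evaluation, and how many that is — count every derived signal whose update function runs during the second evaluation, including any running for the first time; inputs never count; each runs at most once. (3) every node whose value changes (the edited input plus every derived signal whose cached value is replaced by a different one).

First evaluation (everything demanded from the output):
  sig2 = absv(-9) = 9
  sig3 = add(-9, 9) = 0
  sig4 = add(0, 8) = 8

Propagation after the edit:
  sig2: runs — src2 -9->-3; result 3.
  sig3: runs — src2 -9->-3; sig2 9->3; result 0 (same value as before).
  sig4: checked — values it read are unchanged (sig3 unchanged, src1 unchanged); reused cached 8 without running.

Key observation: the change is absorbed at sig3 — it re-runs but produces the same value, and the output's value is unchanged.

New value of sig4: 8.
Derived signals that run: sig2, sig3 — 2 in total.
Values that change: src2, sig2.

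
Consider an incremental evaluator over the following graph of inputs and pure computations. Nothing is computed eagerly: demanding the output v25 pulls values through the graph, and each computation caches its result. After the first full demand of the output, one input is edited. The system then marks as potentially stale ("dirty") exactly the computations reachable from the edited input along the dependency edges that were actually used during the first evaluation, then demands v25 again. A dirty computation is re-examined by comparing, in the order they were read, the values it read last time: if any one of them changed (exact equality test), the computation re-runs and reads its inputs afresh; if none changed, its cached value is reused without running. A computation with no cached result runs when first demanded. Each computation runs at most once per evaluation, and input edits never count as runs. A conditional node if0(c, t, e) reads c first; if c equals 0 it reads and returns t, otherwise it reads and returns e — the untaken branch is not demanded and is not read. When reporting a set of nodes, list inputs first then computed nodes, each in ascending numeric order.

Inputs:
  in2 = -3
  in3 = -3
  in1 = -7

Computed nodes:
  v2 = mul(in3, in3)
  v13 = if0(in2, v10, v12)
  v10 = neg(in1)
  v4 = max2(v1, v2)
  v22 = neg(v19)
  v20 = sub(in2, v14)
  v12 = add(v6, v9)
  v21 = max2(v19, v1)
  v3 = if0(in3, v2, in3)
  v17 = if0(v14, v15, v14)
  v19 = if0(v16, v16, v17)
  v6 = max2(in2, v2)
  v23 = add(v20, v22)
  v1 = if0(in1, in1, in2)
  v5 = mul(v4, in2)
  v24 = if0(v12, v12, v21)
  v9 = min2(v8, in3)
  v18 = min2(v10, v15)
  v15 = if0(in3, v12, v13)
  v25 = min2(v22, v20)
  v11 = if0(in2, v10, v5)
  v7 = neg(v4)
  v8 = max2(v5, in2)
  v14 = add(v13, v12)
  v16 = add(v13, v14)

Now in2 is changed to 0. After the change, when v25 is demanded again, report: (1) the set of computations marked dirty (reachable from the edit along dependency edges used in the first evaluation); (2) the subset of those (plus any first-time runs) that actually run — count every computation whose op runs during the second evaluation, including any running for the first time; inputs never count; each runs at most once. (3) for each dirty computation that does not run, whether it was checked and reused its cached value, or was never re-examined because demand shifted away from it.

Initial pass — values computed on the first demand:
  v1 = if0(in1=-7 -> else branch in2) = -3
  v2 = mul(-3, -3) = 9
  v4 = max2(-3, 9) = 9
  v5 = mul(9, -3) = -27
  v6 = max2(-3, 9) = 9
  v8 = max2(-27, -3) = -3
  v9 = min2(-3, -3) = -3
  v12 = add(9, -3) = 6
  v13 = if0(in2=-3 -> else branch v12) = 6
  v14 = add(6, 6) = 12
  v16 = add(6, 12) = 18
  v17 = if0(v14=12 -> else branch v14) = 12
  v19 = if0(v16=18 -> else branch v17) = 12
  v20 = sub(-3, 12) = -15
  v22 = neg(12) = -12
  v25 = min2(-12, -15) = -15

Second demand — change propagation:
  v1: re-runs because in2 -3->0; new result 0.
  v4: re-runs because v1 -3->0; new result 9 (unchanged).
  v5: re-runs because in2 -3->0; new result 0.
  v6: re-runs because in2 -3->0; new result 9 (unchanged).
  v8: re-runs because v5 -27->0; in2 -3->0; new result 0.
  v9: re-runs because v8 -3->0; new result -3 (unchanged).
  v10: newly demanded (no cache) — executes and yields 7.
  v12: re-examined; everything it read last time is the same (v6 unchanged, v9 unchanged) — cache 6 kept, no run.
  v13: re-runs because in2 -3->0; new result 7.
  v14: re-runs because v13 6->7; new result 13.
  v16: re-runs because v13 6->7; v14 12->13; new result 20.
  v17: re-runs because v14 12->13; v14 12->13; new result 13.
  v19: re-runs because v16 18->20; v17 12->13; new result 13.
  v20: re-runs because in2 -3->0; v14 12->13; new result -13.
  v22: re-runs because v19 12->13; new result -13.
  v25: re-runs because v22 -12->-13; v20 -15->-13; new result -13.

The important point: the flipped condition pulls in fresh nodes; v10 runs for the first time.

Dirty set: v1, v4, v5, v6, v8, v9, v12, v13, v14, v16, v17, v19, v20, v22, v25.
Run set: v1, v4, v5, v6, v8, v9, v10, v13, v14, v16, v17, v19, v20, v22, v25 (15 run).
Re-examined without running (cache reused): v12.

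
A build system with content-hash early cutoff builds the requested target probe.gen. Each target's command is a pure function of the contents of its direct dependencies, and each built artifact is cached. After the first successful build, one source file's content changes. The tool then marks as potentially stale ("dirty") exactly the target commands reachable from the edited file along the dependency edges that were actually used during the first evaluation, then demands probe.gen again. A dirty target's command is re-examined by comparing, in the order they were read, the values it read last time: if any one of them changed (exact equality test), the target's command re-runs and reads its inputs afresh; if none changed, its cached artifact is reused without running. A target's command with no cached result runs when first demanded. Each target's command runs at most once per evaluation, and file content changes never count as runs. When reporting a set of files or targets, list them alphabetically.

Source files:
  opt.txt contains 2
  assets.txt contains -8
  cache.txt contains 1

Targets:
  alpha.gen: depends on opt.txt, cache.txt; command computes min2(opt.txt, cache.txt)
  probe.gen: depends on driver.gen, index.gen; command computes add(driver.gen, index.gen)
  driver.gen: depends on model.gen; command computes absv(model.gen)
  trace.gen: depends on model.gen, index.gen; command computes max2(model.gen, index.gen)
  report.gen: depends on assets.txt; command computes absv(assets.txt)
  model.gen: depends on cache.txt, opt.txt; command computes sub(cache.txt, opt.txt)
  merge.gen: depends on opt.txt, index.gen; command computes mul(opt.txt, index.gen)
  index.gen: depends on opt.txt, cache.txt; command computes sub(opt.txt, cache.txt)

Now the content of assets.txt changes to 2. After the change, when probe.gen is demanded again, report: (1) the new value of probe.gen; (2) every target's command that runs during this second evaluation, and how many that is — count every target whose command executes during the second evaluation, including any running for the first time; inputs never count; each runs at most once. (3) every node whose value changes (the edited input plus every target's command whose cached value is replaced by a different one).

First evaluation (everything demanded from the output):
  index.gen = sub(2, 1) = 1
  model.gen = sub(1, 2) = -1
  driver.gen = absv(-1) = 1
  probe.gen = add(1, 1) = 2

Propagation after the edit:
  assets.txt feeds no computation that the output demands — nothing is marked dirty and nothing runs.

Key observation: assets.txt is never demanded by the output, so the edit triggers no recomputation at all.

New value of probe.gen: 2.
Target commands that run: none — 0 in total.
Values that change: assets.txt.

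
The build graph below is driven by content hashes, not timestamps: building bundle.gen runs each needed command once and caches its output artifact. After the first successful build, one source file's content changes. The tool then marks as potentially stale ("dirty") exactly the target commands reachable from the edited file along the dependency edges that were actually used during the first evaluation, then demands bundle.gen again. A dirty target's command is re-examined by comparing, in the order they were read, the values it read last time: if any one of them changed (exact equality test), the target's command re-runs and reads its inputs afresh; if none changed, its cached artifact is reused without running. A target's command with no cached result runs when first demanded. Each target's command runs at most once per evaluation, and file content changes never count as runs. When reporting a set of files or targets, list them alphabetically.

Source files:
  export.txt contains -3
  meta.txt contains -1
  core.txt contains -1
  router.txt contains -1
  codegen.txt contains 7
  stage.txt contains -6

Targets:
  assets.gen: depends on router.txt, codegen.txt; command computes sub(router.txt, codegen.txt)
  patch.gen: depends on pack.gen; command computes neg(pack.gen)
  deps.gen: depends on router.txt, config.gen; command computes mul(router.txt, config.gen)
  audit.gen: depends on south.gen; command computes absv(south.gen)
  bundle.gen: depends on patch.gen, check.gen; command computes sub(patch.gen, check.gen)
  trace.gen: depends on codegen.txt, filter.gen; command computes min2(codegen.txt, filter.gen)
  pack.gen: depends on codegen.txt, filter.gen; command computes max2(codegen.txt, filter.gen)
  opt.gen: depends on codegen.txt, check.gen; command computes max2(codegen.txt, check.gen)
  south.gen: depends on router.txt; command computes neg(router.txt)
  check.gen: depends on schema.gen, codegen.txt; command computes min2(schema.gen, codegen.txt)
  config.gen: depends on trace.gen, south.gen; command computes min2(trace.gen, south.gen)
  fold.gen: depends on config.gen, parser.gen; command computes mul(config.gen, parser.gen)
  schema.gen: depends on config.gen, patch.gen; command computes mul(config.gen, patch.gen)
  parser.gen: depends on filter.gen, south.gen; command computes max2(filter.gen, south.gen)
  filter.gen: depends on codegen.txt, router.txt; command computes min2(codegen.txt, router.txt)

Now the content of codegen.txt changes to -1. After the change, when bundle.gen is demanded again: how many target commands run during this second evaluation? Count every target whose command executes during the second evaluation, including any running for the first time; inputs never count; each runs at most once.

Run set: bundle.gen, check.gen, filter.gen, pack.gen, patch.gen, schema.gen, trace.gen (7 run).
The important point: at config.gen every value read last time is unchanged, so the dirty flag clears without a run.

Initial pass — values computed on the first demand:
  filter.gen = min2(7, -1) = -1
  pack.gen = max2(7, -1) = 7
  patch.gen = neg(7) = -7
  south.gen = neg(-1) = 1
  trace.gen = min2(7, -1) = -1
  config.gen = min2(-1, 1) = -1
  schema.gen = mul(-1, -7) = 7
  check.gen = min2(7, 7) = 7
  bundle.gen = sub(-7, 7) = -14

Second demand — change propagation:
  filter.gen: re-runs because codegen.txt 7->-1; new result -1 (unchanged).
  pack.gen: re-runs because codegen.txt 7->-1; new result -1.
  patch.gen: re-runs because pack.gen 7->-1; new result 1.
  trace.gen: re-runs because codegen.txt 7->-1; new result -1 (unchanged).
  config.gen: re-examined; everything it read last time is the same (trace.gen unchanged, south.gen unchanged) — cache -1 kept, no run.
  schema.gen: re-runs because patch.gen -7->1; new result -1.
  check.gen: re-runs because schema.gen 7->-1; codegen.txt 7->-1; new result -1.
  bundle.gen: re-runs because patch.gen -7->1; check.gen 7->-1; new result 2.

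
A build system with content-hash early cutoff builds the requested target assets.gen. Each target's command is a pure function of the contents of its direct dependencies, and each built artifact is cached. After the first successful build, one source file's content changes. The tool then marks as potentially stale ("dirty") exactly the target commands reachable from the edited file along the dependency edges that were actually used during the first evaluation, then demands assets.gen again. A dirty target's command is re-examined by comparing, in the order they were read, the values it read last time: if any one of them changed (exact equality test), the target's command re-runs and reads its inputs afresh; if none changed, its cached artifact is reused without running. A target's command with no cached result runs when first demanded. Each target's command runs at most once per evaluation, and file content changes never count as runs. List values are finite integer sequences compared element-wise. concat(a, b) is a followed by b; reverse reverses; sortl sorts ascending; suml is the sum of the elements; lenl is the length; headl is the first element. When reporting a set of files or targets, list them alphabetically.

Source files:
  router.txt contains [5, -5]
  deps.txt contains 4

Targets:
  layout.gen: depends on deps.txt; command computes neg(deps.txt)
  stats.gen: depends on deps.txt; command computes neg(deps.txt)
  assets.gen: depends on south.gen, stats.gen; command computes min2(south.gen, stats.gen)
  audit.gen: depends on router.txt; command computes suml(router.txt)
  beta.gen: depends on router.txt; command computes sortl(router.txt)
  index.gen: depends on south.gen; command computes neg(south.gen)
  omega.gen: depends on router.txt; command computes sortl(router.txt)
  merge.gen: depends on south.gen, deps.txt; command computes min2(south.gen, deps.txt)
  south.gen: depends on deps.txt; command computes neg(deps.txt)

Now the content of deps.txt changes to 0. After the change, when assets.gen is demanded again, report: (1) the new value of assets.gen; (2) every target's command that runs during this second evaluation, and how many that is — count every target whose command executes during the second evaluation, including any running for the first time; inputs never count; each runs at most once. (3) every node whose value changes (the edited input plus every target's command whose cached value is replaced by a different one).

First evaluation (everything demanded from the output):
  south.gen = neg(4) = -4
  stats.gen = neg(4) = -4
  assets.gen = min2(-4, -4) = -4

Propagation after the edit:
  south.gen: runs — deps.txt 4->0; result 0.
  stats.gen: runs — deps.txt 4->0; result 0.
  assets.gen: runs — south.gen -4->0; stats.gen -4->0; result 0.

New value of assets.gen: 0.
Target commands that run: assets.gen, south.gen, stats.gen — 3 in total.
Values that change: assets.gen, deps.txt, south.gen, stats.gen.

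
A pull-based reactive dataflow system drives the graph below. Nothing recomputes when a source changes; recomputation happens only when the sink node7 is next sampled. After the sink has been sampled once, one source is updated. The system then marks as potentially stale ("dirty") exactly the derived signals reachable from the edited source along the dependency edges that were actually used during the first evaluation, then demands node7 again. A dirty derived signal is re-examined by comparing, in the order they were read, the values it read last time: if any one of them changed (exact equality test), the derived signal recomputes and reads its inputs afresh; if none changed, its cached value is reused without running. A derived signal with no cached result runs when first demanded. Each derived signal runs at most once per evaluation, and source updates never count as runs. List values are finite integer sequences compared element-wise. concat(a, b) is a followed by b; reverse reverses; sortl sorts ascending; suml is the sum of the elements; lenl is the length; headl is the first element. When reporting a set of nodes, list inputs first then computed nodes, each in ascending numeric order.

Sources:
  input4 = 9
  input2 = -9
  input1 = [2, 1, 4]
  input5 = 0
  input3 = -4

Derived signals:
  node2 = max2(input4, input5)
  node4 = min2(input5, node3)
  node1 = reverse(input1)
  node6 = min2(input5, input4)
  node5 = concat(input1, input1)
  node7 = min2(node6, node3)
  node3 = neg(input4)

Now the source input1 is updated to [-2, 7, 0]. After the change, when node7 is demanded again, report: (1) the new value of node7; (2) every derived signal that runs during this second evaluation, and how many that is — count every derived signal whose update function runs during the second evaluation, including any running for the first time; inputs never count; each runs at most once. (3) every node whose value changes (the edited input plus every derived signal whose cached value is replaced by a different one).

New value of node7: -9.
Derived signals that run: none — 0 in total.
Values that change: input1.
Key observation: input1 is never demanded by the output, so the edit triggers no recomputation at all.

First evaluation (everything demanded from the output):
  node3 = neg(9) = -9
  node6 = min2(0, 9) = 0
  node7 = min2(0, -9) = -9

Propagation after the edit:
  input1 feeds no computation that the output demands — nothing is marked dirty and nothing runs.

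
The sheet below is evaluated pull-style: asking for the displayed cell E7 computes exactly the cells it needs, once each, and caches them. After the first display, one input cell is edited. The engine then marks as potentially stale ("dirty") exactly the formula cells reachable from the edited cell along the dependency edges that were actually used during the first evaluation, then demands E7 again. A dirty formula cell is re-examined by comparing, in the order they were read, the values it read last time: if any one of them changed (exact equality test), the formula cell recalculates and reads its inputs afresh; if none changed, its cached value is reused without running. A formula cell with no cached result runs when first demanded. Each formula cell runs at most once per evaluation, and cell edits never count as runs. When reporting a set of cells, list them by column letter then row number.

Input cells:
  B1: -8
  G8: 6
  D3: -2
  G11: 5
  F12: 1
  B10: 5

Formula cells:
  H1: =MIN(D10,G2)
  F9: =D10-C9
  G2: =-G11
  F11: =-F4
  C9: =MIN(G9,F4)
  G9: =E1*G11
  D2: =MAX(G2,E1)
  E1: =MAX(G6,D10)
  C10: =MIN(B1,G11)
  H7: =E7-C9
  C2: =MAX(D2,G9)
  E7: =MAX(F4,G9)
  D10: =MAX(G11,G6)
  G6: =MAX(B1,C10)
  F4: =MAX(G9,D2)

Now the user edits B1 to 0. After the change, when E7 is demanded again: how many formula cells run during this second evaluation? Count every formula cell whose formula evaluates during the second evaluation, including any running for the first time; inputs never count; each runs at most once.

4 formula cells run: C10, D10, E1, G6.
Note where the cutoff bites: D2 is checked, finds nothing changed, and keeps its cache.

First demand of the output computes:
  C10 = MIN(-8, 5) = -8
  G2 = -(5) = -5
  G6 = MAX(-8, -8) = -8
  D10 = MAX(5, -8) = 5
  E1 = MAX(-8, 5) = 5
  D2 = MAX(-5, 5) = 5
  G9 = 5 * 5 = 25
  F4 = MAX(25, 5) = 25
  E7 = MAX(25, 25) = 25

After the edit, cleaning proceeds:
  C10: a read changed (B1 -8->0) — executes, giving 0.
  G6: a read changed (B1 -8->0; C10 -8->0) — executes, giving 0.
  D10: a read changed (G6 -8->0) — executes, giving 5 — identical to its old value.
  E1: a read changed (G6 -8->0) — executes, giving 5 — identical to its old value.
  D2: dirty, but its reads are unchanged (G2 unchanged, E1 unchanged); cached 5 stands.
  G9: dirty, but its reads are unchanged (E1 unchanged, G11 unchanged); cached 25 stands.
  F4: dirty, but its reads are unchanged (G9 unchanged, D2 unchanged); cached 25 stands.
  E7: dirty, but its reads are unchanged (F4 unchanged, G9 unchanged); cached 25 stands.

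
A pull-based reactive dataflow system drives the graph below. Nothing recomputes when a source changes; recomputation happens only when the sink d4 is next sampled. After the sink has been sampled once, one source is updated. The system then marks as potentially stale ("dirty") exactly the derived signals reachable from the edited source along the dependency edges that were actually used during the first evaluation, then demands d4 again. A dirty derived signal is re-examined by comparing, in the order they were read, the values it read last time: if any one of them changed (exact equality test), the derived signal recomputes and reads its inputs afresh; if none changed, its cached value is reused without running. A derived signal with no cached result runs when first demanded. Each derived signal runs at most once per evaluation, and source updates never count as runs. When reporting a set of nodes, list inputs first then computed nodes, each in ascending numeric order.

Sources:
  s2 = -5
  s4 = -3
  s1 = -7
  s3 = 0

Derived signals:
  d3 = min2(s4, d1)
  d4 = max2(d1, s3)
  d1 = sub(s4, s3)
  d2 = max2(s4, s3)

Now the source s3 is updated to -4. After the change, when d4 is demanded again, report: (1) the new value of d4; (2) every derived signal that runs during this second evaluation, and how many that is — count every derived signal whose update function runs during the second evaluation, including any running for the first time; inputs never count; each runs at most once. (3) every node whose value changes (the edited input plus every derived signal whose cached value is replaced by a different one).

New value of d4: 1.
Derived signals that run: d1, d4 — 2 in total.
Values that change: s3, d1, d4.

First evaluation (everything demanded from the output):
  d1 = sub(-3, 0) = -3
  d4 = max2(-3, 0) = 0

Propagation after the edit:
  d1: runs — s3 0->-4; result 1.
  d4: runs — d1 -3->1; s3 0->-4; result 1.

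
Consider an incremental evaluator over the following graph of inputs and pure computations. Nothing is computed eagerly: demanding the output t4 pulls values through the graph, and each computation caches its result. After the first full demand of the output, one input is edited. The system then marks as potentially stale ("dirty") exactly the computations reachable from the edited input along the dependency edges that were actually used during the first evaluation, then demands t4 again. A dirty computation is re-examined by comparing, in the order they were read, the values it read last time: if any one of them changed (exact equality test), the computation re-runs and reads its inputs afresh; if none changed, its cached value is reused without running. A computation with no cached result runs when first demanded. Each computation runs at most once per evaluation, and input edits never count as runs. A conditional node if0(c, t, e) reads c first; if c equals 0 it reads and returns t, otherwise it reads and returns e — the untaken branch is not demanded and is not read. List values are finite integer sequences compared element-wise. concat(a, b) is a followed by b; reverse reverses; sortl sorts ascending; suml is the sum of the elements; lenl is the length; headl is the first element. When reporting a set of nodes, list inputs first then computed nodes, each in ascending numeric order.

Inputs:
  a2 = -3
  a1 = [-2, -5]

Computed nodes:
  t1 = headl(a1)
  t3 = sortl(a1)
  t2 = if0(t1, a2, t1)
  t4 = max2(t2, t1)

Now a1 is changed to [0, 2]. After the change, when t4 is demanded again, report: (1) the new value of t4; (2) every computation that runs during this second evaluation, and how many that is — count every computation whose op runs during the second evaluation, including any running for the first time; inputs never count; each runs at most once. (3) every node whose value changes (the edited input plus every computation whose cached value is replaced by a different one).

t4 now evaluates to 0.
Run set: t1, t2, t4 (3 run).
Changed values: a1, t1, t2, t4.

Initial pass — values computed on the first demand:
  t1 = headl([-2, -5]) = -2
  t2 = if0(t1=-2 -> else branch t1) = -2
  t4 = max2(-2, -2) = -2

Second demand — change propagation:
  t1: re-runs because a1 [-2, -5]->[0, 2]; new result 0.
  t2: re-runs because t1 -2->0; t1 -2->0; new result -3.
  t4: re-runs because t2 -2->-3; t1 -2->0; new result 0.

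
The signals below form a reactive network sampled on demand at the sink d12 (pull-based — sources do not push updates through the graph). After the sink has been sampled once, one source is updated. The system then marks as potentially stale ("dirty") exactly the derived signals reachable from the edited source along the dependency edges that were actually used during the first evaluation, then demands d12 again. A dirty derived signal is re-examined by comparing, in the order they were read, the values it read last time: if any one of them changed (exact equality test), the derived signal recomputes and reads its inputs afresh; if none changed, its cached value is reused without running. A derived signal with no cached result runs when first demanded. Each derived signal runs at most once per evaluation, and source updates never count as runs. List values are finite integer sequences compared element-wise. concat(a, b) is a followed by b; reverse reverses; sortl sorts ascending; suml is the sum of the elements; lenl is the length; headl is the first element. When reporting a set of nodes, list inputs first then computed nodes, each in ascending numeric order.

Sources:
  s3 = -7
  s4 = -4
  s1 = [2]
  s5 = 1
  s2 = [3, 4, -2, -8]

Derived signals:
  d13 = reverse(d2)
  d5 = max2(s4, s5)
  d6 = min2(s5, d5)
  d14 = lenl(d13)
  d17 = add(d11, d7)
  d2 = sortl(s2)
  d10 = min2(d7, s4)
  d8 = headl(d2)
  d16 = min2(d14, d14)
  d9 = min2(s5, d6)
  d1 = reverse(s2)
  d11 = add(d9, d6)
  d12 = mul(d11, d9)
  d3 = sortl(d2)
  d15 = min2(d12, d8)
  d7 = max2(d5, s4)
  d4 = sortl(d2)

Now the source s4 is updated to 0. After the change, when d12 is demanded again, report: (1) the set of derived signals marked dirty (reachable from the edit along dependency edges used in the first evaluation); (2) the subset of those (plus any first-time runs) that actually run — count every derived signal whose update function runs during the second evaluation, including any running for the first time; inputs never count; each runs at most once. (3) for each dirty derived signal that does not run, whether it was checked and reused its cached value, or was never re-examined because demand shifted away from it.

Dirty set: d5, d6, d9, d11, d12.
Run set: d5 (1 run).
Re-examined without running (cache reused): d6, d9, d11, d12.
The important point: d5 recomputes to an identical value, and the output ends up unchanged.

Initial pass — values computed on the first demand:
  d5 = max2(-4, 1) = 1
  d6 = min2(1, 1) = 1
  d9 = min2(1, 1) = 1
  d11 = add(1, 1) = 2
  d12 = mul(2, 1) = 2

Second demand — change propagation:
  d5: re-runs because s4 -4->0; new result 1 (unchanged).
  d6: re-examined; everything it read last time is the same (s5 unchanged, d5 unchanged) — cache 1 kept, no run.
  d9: re-examined; everything it read last time is the same (s5 unchanged, d6 unchanged) — cache 1 kept, no run.
  d11: re-examined; everything it read last time is the same (d9 unchanged, d6 unchanged) — cache 2 kept, no run.
  d12: re-examined; everything it read last time is the same (d11 unchanged, d9 unchanged) — cache 2 kept, no run.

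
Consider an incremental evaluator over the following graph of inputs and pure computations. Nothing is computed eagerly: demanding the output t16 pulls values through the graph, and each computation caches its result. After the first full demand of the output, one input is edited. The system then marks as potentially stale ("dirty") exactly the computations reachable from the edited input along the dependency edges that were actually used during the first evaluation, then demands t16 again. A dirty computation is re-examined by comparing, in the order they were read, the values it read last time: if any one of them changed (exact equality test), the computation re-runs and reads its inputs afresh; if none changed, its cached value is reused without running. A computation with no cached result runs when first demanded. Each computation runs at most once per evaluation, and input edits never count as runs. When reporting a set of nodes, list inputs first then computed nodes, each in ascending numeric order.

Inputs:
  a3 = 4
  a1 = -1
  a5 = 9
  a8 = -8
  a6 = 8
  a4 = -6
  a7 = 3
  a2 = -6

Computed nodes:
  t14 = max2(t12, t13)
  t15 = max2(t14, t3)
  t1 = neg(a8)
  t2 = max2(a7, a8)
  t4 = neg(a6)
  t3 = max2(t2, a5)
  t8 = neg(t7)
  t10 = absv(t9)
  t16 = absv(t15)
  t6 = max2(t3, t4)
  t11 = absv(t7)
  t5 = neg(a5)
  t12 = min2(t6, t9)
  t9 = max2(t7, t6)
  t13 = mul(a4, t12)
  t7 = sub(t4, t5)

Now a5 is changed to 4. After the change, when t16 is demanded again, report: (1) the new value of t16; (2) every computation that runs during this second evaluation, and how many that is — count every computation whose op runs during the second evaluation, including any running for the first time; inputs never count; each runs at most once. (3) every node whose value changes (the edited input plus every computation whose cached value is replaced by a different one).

t16 now evaluates to 4.
Run set: t3, t5, t6, t7, t9, t12, t13, t14, t15, t16 (10 run).
Changed values: a5, t3, t5, t6, t7, t9, t12, t13, t14, t15, t16.

Initial pass — values computed on the first demand:
  t2 = max2(3, -8) = 3
  t3 = max2(3, 9) = 9
  t4 = neg(8) = -8
  t5 = neg(9) = -9
  t6 = max2(9, -8) = 9
  t7 = sub(-8, -9) = 1
  t9 = max2(1, 9) = 9
  t12 = min2(9, 9) = 9
  t13 = mul(-6, 9) = -54
  t14 = max2(9, -54) = 9
  t15 = max2(9, 9) = 9
  t16 = absv(9) = 9

Second demand — change propagation:
  t3: re-runs because a5 9->4; new result 4.
  t5: re-runs because a5 9->4; new result -4.
  t6: re-runs because t3 9->4; new result 4.
  t7: re-runs because t5 -9->-4; new result -4.
  t9: re-runs because t7 1->-4; t6 9->4; new result 4.
  t12: re-runs because t6 9->4; t9 9->4; new result 4.
  t13: re-runs because t12 9->4; new result -24.
  t14: re-runs because t12 9->4; t13 -54->-24; new result 4.
  t15: re-runs because t14 9->4; t3 9->4; new result 4.
  t16: re-runs because t15 9->4; new result 4.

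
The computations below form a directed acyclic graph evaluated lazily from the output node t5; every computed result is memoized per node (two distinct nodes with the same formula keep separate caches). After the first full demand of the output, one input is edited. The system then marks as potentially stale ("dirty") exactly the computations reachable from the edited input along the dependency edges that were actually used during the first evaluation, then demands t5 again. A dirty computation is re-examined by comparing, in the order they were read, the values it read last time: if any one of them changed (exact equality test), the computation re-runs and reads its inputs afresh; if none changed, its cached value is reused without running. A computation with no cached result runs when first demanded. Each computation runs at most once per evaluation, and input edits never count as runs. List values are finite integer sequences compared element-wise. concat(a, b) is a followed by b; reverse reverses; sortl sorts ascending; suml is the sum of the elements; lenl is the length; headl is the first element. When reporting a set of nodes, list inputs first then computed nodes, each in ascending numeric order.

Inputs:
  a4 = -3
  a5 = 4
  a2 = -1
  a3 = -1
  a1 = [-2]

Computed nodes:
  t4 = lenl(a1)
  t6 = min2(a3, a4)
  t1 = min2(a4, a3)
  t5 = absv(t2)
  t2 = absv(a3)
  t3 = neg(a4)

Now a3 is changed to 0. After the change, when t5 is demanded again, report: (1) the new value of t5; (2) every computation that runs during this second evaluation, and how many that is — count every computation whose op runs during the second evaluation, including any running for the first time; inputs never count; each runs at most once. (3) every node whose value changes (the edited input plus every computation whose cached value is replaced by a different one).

First demand of the output computes:
  t2 = absv(-1) = 1
  t5 = absv(1) = 1

After the edit, cleaning proceeds:
  t2: a read changed (a3 -1->0) — executes, giving 0.
  t5: a read changed (t2 1->0) — executes, giving 0.

Demanding t5 again yields 0.
2 computations run: t2, t5.
The nodes whose values change: a3, t2, t5.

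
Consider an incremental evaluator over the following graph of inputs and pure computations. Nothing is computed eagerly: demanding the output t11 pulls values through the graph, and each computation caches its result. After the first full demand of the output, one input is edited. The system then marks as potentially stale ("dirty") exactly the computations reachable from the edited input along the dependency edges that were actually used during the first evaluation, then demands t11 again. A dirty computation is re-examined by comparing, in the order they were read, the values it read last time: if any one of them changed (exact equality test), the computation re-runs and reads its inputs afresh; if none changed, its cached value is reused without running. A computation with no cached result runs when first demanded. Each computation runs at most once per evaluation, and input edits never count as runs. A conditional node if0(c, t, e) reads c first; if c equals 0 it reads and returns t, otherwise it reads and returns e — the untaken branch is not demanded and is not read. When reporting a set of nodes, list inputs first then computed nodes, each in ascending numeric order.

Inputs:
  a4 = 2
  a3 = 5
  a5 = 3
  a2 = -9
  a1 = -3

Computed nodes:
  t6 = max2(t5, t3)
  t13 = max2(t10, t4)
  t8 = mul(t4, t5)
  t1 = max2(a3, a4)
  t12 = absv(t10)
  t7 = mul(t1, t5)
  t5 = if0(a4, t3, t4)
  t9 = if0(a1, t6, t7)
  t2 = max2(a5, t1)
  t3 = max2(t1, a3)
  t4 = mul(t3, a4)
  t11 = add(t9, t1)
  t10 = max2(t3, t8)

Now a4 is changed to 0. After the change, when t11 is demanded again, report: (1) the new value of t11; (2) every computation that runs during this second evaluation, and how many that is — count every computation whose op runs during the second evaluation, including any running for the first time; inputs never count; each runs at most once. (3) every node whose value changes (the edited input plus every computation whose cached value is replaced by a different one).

t11 now evaluates to 30.
Run set: t1, t5, t7, t9, t11 (5 run).
Changed values: a4, t5, t7, t9, t11.
The important point: the flipped condition redirects demand; t4 is left stale, never re-checked.

Initial pass — values computed on the first demand:
  t1 = max2(5, 2) = 5
  t3 = max2(5, 5) = 5
  t4 = mul(5, 2) = 10
  t5 = if0(a4=2 -> else branch t4) = 10
  t7 = mul(5, 10) = 50
  t9 = if0(a1=-3 -> else branch t7) = 50
  t11 = add(50, 5) = 55

Second demand — change propagation:
  t1: re-runs because a4 2->0; new result 5 (unchanged).
  t3: re-examined; everything it read last time is the same (t1 unchanged, a3 unchanged) — cache 5 kept, no run.
  t4: dirty yet unreached — the second evaluation never asks for it.
  t5: re-runs because a4 2->0; new result 5.
  t7: re-runs because t5 10->5; new result 25.
  t9: re-runs because t7 50->25; new result 25.
  t11: re-runs because t9 50->25; new result 30.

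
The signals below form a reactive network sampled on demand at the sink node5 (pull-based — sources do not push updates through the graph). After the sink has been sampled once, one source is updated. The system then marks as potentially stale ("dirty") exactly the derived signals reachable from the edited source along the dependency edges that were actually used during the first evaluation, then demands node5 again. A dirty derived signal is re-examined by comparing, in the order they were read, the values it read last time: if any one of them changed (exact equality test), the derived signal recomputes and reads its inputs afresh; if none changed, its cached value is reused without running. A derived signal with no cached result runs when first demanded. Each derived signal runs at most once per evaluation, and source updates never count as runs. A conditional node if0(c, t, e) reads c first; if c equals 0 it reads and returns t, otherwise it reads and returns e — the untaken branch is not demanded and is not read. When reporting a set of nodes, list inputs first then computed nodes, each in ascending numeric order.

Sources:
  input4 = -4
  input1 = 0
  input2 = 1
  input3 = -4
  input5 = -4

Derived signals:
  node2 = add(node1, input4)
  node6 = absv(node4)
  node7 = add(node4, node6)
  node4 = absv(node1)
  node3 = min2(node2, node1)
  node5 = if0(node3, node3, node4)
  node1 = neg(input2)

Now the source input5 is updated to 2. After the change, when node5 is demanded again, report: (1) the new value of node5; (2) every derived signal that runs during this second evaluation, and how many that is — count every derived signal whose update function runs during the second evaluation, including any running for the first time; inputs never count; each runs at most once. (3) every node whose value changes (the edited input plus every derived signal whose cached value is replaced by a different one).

node5 now evaluates to 1.
Run set: none (0 run).
Changed values: input5.
The important point: nothing the output needs ever reads input5, so the edit is invisible to it.

Initial pass — values computed on the first demand:
  node1 = neg(1) = -1
  node2 = add(-1, -4) = -5
  node3 = min2(-5, -1) = -5
  node4 = absv(-1) = 1
  node5 = if0(node3=-5 -> else branch node4) = 1

Second demand — change propagation:
  no demanded computation ever read input5, so the edit dirties nothing and nothing runs.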